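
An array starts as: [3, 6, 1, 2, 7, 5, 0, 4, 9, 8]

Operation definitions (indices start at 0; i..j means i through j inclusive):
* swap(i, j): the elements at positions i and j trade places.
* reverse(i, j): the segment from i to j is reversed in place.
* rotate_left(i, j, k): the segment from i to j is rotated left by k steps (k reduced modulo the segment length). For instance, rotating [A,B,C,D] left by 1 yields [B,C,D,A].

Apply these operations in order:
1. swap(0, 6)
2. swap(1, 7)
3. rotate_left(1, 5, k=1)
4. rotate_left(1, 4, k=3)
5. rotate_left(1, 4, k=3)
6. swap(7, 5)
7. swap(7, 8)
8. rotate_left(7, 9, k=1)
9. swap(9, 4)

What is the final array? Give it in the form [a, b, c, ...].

After 1 (swap(0, 6)): [0, 6, 1, 2, 7, 5, 3, 4, 9, 8]
After 2 (swap(1, 7)): [0, 4, 1, 2, 7, 5, 3, 6, 9, 8]
After 3 (rotate_left(1, 5, k=1)): [0, 1, 2, 7, 5, 4, 3, 6, 9, 8]
After 4 (rotate_left(1, 4, k=3)): [0, 5, 1, 2, 7, 4, 3, 6, 9, 8]
After 5 (rotate_left(1, 4, k=3)): [0, 7, 5, 1, 2, 4, 3, 6, 9, 8]
After 6 (swap(7, 5)): [0, 7, 5, 1, 2, 6, 3, 4, 9, 8]
After 7 (swap(7, 8)): [0, 7, 5, 1, 2, 6, 3, 9, 4, 8]
After 8 (rotate_left(7, 9, k=1)): [0, 7, 5, 1, 2, 6, 3, 4, 8, 9]
After 9 (swap(9, 4)): [0, 7, 5, 1, 9, 6, 3, 4, 8, 2]

Answer: [0, 7, 5, 1, 9, 6, 3, 4, 8, 2]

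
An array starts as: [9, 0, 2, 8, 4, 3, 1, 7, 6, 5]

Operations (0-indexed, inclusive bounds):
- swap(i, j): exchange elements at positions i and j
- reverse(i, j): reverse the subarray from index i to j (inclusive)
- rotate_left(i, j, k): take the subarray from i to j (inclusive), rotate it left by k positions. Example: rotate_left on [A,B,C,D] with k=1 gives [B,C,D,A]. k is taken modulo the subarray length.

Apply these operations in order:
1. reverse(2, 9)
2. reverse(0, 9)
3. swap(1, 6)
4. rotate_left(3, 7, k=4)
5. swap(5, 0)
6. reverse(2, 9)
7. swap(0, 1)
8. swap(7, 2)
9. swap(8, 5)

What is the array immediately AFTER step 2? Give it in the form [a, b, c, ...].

Answer: [2, 8, 4, 3, 1, 7, 6, 5, 0, 9]

Derivation:
After 1 (reverse(2, 9)): [9, 0, 5, 6, 7, 1, 3, 4, 8, 2]
After 2 (reverse(0, 9)): [2, 8, 4, 3, 1, 7, 6, 5, 0, 9]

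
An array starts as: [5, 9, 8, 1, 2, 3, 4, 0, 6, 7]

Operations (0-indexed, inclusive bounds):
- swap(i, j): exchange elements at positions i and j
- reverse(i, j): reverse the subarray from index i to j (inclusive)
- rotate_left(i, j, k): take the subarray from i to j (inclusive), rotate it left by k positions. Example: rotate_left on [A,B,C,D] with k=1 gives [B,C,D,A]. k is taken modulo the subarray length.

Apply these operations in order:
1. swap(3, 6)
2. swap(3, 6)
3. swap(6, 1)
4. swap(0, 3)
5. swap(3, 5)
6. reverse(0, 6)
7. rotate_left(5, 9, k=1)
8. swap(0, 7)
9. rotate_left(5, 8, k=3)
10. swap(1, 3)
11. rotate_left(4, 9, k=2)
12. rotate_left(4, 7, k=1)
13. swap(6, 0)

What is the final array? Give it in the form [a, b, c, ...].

Answer: [4, 3, 2, 5, 0, 9, 6, 1, 8, 7]

Derivation:
After 1 (swap(3, 6)): [5, 9, 8, 4, 2, 3, 1, 0, 6, 7]
After 2 (swap(3, 6)): [5, 9, 8, 1, 2, 3, 4, 0, 6, 7]
After 3 (swap(6, 1)): [5, 4, 8, 1, 2, 3, 9, 0, 6, 7]
After 4 (swap(0, 3)): [1, 4, 8, 5, 2, 3, 9, 0, 6, 7]
After 5 (swap(3, 5)): [1, 4, 8, 3, 2, 5, 9, 0, 6, 7]
After 6 (reverse(0, 6)): [9, 5, 2, 3, 8, 4, 1, 0, 6, 7]
After 7 (rotate_left(5, 9, k=1)): [9, 5, 2, 3, 8, 1, 0, 6, 7, 4]
After 8 (swap(0, 7)): [6, 5, 2, 3, 8, 1, 0, 9, 7, 4]
After 9 (rotate_left(5, 8, k=3)): [6, 5, 2, 3, 8, 7, 1, 0, 9, 4]
After 10 (swap(1, 3)): [6, 3, 2, 5, 8, 7, 1, 0, 9, 4]
After 11 (rotate_left(4, 9, k=2)): [6, 3, 2, 5, 1, 0, 9, 4, 8, 7]
After 12 (rotate_left(4, 7, k=1)): [6, 3, 2, 5, 0, 9, 4, 1, 8, 7]
After 13 (swap(6, 0)): [4, 3, 2, 5, 0, 9, 6, 1, 8, 7]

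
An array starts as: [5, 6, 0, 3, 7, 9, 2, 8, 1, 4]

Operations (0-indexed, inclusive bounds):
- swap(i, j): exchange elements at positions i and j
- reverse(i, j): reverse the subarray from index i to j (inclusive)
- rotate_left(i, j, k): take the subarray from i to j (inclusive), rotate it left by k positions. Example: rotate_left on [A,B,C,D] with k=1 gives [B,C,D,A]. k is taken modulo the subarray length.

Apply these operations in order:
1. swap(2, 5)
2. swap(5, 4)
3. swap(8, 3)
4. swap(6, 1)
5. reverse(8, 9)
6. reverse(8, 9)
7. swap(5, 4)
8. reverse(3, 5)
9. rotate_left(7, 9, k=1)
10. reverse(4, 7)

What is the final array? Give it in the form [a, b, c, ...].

Answer: [5, 2, 9, 0, 3, 6, 1, 7, 4, 8]

Derivation:
After 1 (swap(2, 5)): [5, 6, 9, 3, 7, 0, 2, 8, 1, 4]
After 2 (swap(5, 4)): [5, 6, 9, 3, 0, 7, 2, 8, 1, 4]
After 3 (swap(8, 3)): [5, 6, 9, 1, 0, 7, 2, 8, 3, 4]
After 4 (swap(6, 1)): [5, 2, 9, 1, 0, 7, 6, 8, 3, 4]
After 5 (reverse(8, 9)): [5, 2, 9, 1, 0, 7, 6, 8, 4, 3]
After 6 (reverse(8, 9)): [5, 2, 9, 1, 0, 7, 6, 8, 3, 4]
After 7 (swap(5, 4)): [5, 2, 9, 1, 7, 0, 6, 8, 3, 4]
After 8 (reverse(3, 5)): [5, 2, 9, 0, 7, 1, 6, 8, 3, 4]
After 9 (rotate_left(7, 9, k=1)): [5, 2, 9, 0, 7, 1, 6, 3, 4, 8]
After 10 (reverse(4, 7)): [5, 2, 9, 0, 3, 6, 1, 7, 4, 8]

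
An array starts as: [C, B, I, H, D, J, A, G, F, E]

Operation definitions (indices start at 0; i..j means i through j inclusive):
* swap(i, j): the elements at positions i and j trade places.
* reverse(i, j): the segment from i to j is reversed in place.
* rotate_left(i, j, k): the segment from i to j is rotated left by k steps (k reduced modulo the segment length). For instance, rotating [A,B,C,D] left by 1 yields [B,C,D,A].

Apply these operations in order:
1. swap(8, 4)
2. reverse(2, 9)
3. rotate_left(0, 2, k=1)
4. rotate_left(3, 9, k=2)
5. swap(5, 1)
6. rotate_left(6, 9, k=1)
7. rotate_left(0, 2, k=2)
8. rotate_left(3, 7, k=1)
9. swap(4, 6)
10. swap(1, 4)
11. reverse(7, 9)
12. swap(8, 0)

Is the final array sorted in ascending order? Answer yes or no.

After 1 (swap(8, 4)): [C, B, I, H, F, J, A, G, D, E]
After 2 (reverse(2, 9)): [C, B, E, D, G, A, J, F, H, I]
After 3 (rotate_left(0, 2, k=1)): [B, E, C, D, G, A, J, F, H, I]
After 4 (rotate_left(3, 9, k=2)): [B, E, C, A, J, F, H, I, D, G]
After 5 (swap(5, 1)): [B, F, C, A, J, E, H, I, D, G]
After 6 (rotate_left(6, 9, k=1)): [B, F, C, A, J, E, I, D, G, H]
After 7 (rotate_left(0, 2, k=2)): [C, B, F, A, J, E, I, D, G, H]
After 8 (rotate_left(3, 7, k=1)): [C, B, F, J, E, I, D, A, G, H]
After 9 (swap(4, 6)): [C, B, F, J, D, I, E, A, G, H]
After 10 (swap(1, 4)): [C, D, F, J, B, I, E, A, G, H]
After 11 (reverse(7, 9)): [C, D, F, J, B, I, E, H, G, A]
After 12 (swap(8, 0)): [G, D, F, J, B, I, E, H, C, A]

Answer: no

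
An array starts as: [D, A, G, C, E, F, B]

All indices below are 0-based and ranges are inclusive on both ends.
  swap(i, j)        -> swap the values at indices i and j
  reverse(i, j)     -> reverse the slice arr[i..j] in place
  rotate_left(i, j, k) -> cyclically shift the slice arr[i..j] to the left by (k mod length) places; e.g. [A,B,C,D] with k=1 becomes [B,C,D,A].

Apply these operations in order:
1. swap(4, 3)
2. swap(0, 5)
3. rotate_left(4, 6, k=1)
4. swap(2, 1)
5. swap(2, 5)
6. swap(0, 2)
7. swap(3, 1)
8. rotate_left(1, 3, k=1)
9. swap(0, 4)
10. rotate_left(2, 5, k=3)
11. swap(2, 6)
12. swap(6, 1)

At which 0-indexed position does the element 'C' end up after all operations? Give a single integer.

After 1 (swap(4, 3)): [D, A, G, E, C, F, B]
After 2 (swap(0, 5)): [F, A, G, E, C, D, B]
After 3 (rotate_left(4, 6, k=1)): [F, A, G, E, D, B, C]
After 4 (swap(2, 1)): [F, G, A, E, D, B, C]
After 5 (swap(2, 5)): [F, G, B, E, D, A, C]
After 6 (swap(0, 2)): [B, G, F, E, D, A, C]
After 7 (swap(3, 1)): [B, E, F, G, D, A, C]
After 8 (rotate_left(1, 3, k=1)): [B, F, G, E, D, A, C]
After 9 (swap(0, 4)): [D, F, G, E, B, A, C]
After 10 (rotate_left(2, 5, k=3)): [D, F, A, G, E, B, C]
After 11 (swap(2, 6)): [D, F, C, G, E, B, A]
After 12 (swap(6, 1)): [D, A, C, G, E, B, F]

Answer: 2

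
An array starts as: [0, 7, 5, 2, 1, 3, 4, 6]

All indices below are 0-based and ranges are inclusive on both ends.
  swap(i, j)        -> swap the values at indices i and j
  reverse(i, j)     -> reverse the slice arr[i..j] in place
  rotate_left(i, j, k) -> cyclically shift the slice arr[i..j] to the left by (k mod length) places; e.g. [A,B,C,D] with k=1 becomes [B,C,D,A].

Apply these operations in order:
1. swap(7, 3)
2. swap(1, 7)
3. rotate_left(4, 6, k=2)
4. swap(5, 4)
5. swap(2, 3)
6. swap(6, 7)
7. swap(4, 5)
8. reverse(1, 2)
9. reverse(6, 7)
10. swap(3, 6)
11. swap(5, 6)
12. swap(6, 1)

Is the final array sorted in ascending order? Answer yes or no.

Answer: yes

Derivation:
After 1 (swap(7, 3)): [0, 7, 5, 6, 1, 3, 4, 2]
After 2 (swap(1, 7)): [0, 2, 5, 6, 1, 3, 4, 7]
After 3 (rotate_left(4, 6, k=2)): [0, 2, 5, 6, 4, 1, 3, 7]
After 4 (swap(5, 4)): [0, 2, 5, 6, 1, 4, 3, 7]
After 5 (swap(2, 3)): [0, 2, 6, 5, 1, 4, 3, 7]
After 6 (swap(6, 7)): [0, 2, 6, 5, 1, 4, 7, 3]
After 7 (swap(4, 5)): [0, 2, 6, 5, 4, 1, 7, 3]
After 8 (reverse(1, 2)): [0, 6, 2, 5, 4, 1, 7, 3]
After 9 (reverse(6, 7)): [0, 6, 2, 5, 4, 1, 3, 7]
After 10 (swap(3, 6)): [0, 6, 2, 3, 4, 1, 5, 7]
After 11 (swap(5, 6)): [0, 6, 2, 3, 4, 5, 1, 7]
After 12 (swap(6, 1)): [0, 1, 2, 3, 4, 5, 6, 7]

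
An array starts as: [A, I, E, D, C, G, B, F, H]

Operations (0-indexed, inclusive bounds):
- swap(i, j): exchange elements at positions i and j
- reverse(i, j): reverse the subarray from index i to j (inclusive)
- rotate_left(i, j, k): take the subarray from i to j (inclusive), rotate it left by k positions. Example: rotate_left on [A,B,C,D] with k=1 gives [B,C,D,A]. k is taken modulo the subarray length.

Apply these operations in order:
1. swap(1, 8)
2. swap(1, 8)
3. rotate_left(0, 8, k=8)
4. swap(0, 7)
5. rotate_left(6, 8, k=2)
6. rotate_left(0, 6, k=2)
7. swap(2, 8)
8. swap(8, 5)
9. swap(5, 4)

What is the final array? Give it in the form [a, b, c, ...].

After 1 (swap(1, 8)): [A, H, E, D, C, G, B, F, I]
After 2 (swap(1, 8)): [A, I, E, D, C, G, B, F, H]
After 3 (rotate_left(0, 8, k=8)): [H, A, I, E, D, C, G, B, F]
After 4 (swap(0, 7)): [B, A, I, E, D, C, G, H, F]
After 5 (rotate_left(6, 8, k=2)): [B, A, I, E, D, C, F, G, H]
After 6 (rotate_left(0, 6, k=2)): [I, E, D, C, F, B, A, G, H]
After 7 (swap(2, 8)): [I, E, H, C, F, B, A, G, D]
After 8 (swap(8, 5)): [I, E, H, C, F, D, A, G, B]
After 9 (swap(5, 4)): [I, E, H, C, D, F, A, G, B]

Answer: [I, E, H, C, D, F, A, G, B]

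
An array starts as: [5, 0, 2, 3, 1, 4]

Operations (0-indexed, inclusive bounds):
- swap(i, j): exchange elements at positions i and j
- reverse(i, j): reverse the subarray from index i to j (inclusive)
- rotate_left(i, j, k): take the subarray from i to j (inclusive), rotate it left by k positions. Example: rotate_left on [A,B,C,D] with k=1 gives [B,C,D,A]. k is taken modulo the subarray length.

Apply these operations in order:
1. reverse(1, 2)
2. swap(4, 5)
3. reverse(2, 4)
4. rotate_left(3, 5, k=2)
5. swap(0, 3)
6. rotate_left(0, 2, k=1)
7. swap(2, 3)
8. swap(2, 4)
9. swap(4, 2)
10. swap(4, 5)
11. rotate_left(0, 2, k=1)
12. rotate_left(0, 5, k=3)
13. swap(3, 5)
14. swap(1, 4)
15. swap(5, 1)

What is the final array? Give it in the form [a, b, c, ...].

After 1 (reverse(1, 2)): [5, 2, 0, 3, 1, 4]
After 2 (swap(4, 5)): [5, 2, 0, 3, 4, 1]
After 3 (reverse(2, 4)): [5, 2, 4, 3, 0, 1]
After 4 (rotate_left(3, 5, k=2)): [5, 2, 4, 1, 3, 0]
After 5 (swap(0, 3)): [1, 2, 4, 5, 3, 0]
After 6 (rotate_left(0, 2, k=1)): [2, 4, 1, 5, 3, 0]
After 7 (swap(2, 3)): [2, 4, 5, 1, 3, 0]
After 8 (swap(2, 4)): [2, 4, 3, 1, 5, 0]
After 9 (swap(4, 2)): [2, 4, 5, 1, 3, 0]
After 10 (swap(4, 5)): [2, 4, 5, 1, 0, 3]
After 11 (rotate_left(0, 2, k=1)): [4, 5, 2, 1, 0, 3]
After 12 (rotate_left(0, 5, k=3)): [1, 0, 3, 4, 5, 2]
After 13 (swap(3, 5)): [1, 0, 3, 2, 5, 4]
After 14 (swap(1, 4)): [1, 5, 3, 2, 0, 4]
After 15 (swap(5, 1)): [1, 4, 3, 2, 0, 5]

Answer: [1, 4, 3, 2, 0, 5]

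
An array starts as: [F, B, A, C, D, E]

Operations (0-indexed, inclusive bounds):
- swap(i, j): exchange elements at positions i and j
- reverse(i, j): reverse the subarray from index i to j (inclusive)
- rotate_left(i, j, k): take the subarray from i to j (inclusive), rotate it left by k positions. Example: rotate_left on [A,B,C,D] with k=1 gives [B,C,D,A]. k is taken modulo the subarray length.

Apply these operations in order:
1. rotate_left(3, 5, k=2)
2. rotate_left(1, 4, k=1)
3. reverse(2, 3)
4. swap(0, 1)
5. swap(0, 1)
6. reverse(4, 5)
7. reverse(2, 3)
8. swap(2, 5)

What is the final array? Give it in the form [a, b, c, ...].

Answer: [F, A, B, C, D, E]

Derivation:
After 1 (rotate_left(3, 5, k=2)): [F, B, A, E, C, D]
After 2 (rotate_left(1, 4, k=1)): [F, A, E, C, B, D]
After 3 (reverse(2, 3)): [F, A, C, E, B, D]
After 4 (swap(0, 1)): [A, F, C, E, B, D]
After 5 (swap(0, 1)): [F, A, C, E, B, D]
After 6 (reverse(4, 5)): [F, A, C, E, D, B]
After 7 (reverse(2, 3)): [F, A, E, C, D, B]
After 8 (swap(2, 5)): [F, A, B, C, D, E]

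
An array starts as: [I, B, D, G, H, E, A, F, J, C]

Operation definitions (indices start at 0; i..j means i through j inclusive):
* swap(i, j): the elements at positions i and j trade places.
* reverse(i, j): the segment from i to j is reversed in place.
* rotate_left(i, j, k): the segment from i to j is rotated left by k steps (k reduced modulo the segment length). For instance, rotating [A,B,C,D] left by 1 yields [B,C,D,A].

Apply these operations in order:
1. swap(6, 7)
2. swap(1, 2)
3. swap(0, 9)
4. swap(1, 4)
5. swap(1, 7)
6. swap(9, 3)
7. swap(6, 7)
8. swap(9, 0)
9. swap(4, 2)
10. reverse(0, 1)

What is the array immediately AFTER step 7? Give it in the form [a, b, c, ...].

After 1 (swap(6, 7)): [I, B, D, G, H, E, F, A, J, C]
After 2 (swap(1, 2)): [I, D, B, G, H, E, F, A, J, C]
After 3 (swap(0, 9)): [C, D, B, G, H, E, F, A, J, I]
After 4 (swap(1, 4)): [C, H, B, G, D, E, F, A, J, I]
After 5 (swap(1, 7)): [C, A, B, G, D, E, F, H, J, I]
After 6 (swap(9, 3)): [C, A, B, I, D, E, F, H, J, G]
After 7 (swap(6, 7)): [C, A, B, I, D, E, H, F, J, G]

Answer: [C, A, B, I, D, E, H, F, J, G]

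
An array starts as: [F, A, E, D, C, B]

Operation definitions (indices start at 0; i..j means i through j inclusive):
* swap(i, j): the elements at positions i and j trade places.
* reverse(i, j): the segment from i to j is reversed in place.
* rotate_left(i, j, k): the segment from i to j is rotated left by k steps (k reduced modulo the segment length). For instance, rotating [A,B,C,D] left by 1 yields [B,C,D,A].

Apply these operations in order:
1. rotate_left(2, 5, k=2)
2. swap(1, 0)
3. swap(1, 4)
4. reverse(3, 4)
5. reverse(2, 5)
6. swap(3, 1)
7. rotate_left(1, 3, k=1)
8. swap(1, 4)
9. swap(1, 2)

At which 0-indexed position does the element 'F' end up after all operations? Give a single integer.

After 1 (rotate_left(2, 5, k=2)): [F, A, C, B, E, D]
After 2 (swap(1, 0)): [A, F, C, B, E, D]
After 3 (swap(1, 4)): [A, E, C, B, F, D]
After 4 (reverse(3, 4)): [A, E, C, F, B, D]
After 5 (reverse(2, 5)): [A, E, D, B, F, C]
After 6 (swap(3, 1)): [A, B, D, E, F, C]
After 7 (rotate_left(1, 3, k=1)): [A, D, E, B, F, C]
After 8 (swap(1, 4)): [A, F, E, B, D, C]
After 9 (swap(1, 2)): [A, E, F, B, D, C]

Answer: 2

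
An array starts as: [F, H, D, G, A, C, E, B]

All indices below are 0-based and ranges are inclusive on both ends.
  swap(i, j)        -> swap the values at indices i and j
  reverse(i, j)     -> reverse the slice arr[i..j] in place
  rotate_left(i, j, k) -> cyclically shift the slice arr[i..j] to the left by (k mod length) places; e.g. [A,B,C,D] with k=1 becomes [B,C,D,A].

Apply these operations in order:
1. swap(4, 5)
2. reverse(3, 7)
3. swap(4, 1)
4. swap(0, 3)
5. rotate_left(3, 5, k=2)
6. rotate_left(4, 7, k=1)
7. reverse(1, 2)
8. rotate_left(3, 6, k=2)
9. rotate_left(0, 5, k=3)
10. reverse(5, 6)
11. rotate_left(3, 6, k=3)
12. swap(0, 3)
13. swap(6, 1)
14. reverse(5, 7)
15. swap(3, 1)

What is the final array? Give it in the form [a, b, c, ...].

Answer: [E, C, A, H, B, F, G, D]

Derivation:
After 1 (swap(4, 5)): [F, H, D, G, C, A, E, B]
After 2 (reverse(3, 7)): [F, H, D, B, E, A, C, G]
After 3 (swap(4, 1)): [F, E, D, B, H, A, C, G]
After 4 (swap(0, 3)): [B, E, D, F, H, A, C, G]
After 5 (rotate_left(3, 5, k=2)): [B, E, D, A, F, H, C, G]
After 6 (rotate_left(4, 7, k=1)): [B, E, D, A, H, C, G, F]
After 7 (reverse(1, 2)): [B, D, E, A, H, C, G, F]
After 8 (rotate_left(3, 6, k=2)): [B, D, E, C, G, A, H, F]
After 9 (rotate_left(0, 5, k=3)): [C, G, A, B, D, E, H, F]
After 10 (reverse(5, 6)): [C, G, A, B, D, H, E, F]
After 11 (rotate_left(3, 6, k=3)): [C, G, A, E, B, D, H, F]
After 12 (swap(0, 3)): [E, G, A, C, B, D, H, F]
After 13 (swap(6, 1)): [E, H, A, C, B, D, G, F]
After 14 (reverse(5, 7)): [E, H, A, C, B, F, G, D]
After 15 (swap(3, 1)): [E, C, A, H, B, F, G, D]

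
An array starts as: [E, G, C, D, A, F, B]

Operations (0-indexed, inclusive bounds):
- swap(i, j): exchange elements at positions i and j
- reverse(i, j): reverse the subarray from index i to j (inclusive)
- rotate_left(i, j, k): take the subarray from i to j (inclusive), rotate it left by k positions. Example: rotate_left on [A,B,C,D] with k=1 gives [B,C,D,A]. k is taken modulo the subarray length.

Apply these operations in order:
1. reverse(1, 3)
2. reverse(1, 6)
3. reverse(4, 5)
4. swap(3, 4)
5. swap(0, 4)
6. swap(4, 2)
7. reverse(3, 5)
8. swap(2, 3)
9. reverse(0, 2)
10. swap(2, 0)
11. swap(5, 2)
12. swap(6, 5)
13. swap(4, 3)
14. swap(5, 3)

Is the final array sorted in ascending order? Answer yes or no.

Answer: yes

Derivation:
After 1 (reverse(1, 3)): [E, D, C, G, A, F, B]
After 2 (reverse(1, 6)): [E, B, F, A, G, C, D]
After 3 (reverse(4, 5)): [E, B, F, A, C, G, D]
After 4 (swap(3, 4)): [E, B, F, C, A, G, D]
After 5 (swap(0, 4)): [A, B, F, C, E, G, D]
After 6 (swap(4, 2)): [A, B, E, C, F, G, D]
After 7 (reverse(3, 5)): [A, B, E, G, F, C, D]
After 8 (swap(2, 3)): [A, B, G, E, F, C, D]
After 9 (reverse(0, 2)): [G, B, A, E, F, C, D]
After 10 (swap(2, 0)): [A, B, G, E, F, C, D]
After 11 (swap(5, 2)): [A, B, C, E, F, G, D]
After 12 (swap(6, 5)): [A, B, C, E, F, D, G]
After 13 (swap(4, 3)): [A, B, C, F, E, D, G]
After 14 (swap(5, 3)): [A, B, C, D, E, F, G]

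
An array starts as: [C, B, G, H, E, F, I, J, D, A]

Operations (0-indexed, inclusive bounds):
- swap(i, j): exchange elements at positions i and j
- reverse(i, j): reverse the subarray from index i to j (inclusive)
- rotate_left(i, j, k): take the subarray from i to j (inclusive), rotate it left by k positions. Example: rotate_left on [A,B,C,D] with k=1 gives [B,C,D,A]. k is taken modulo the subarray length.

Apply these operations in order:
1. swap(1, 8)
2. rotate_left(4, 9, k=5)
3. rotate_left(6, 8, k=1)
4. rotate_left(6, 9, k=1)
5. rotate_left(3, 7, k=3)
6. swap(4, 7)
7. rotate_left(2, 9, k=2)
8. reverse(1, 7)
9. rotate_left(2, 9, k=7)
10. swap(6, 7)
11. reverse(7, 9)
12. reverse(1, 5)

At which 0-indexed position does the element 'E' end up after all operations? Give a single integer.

Answer: 6

Derivation:
After 1 (swap(1, 8)): [C, D, G, H, E, F, I, J, B, A]
After 2 (rotate_left(4, 9, k=5)): [C, D, G, H, A, E, F, I, J, B]
After 3 (rotate_left(6, 8, k=1)): [C, D, G, H, A, E, I, J, F, B]
After 4 (rotate_left(6, 9, k=1)): [C, D, G, H, A, E, J, F, B, I]
After 5 (rotate_left(3, 7, k=3)): [C, D, G, J, F, H, A, E, B, I]
After 6 (swap(4, 7)): [C, D, G, J, E, H, A, F, B, I]
After 7 (rotate_left(2, 9, k=2)): [C, D, E, H, A, F, B, I, G, J]
After 8 (reverse(1, 7)): [C, I, B, F, A, H, E, D, G, J]
After 9 (rotate_left(2, 9, k=7)): [C, I, J, B, F, A, H, E, D, G]
After 10 (swap(6, 7)): [C, I, J, B, F, A, E, H, D, G]
After 11 (reverse(7, 9)): [C, I, J, B, F, A, E, G, D, H]
After 12 (reverse(1, 5)): [C, A, F, B, J, I, E, G, D, H]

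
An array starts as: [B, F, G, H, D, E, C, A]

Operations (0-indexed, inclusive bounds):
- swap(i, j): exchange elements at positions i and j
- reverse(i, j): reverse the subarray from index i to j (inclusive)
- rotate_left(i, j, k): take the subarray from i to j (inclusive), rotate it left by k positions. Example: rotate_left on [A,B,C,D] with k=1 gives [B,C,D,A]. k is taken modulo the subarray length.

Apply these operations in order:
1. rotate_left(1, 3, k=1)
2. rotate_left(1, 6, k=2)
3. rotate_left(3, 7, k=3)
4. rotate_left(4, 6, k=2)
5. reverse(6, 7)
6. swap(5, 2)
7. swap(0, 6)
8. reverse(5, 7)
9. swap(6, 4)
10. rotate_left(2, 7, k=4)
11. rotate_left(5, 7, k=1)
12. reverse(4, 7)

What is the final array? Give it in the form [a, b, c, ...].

After 1 (rotate_left(1, 3, k=1)): [B, G, H, F, D, E, C, A]
After 2 (rotate_left(1, 6, k=2)): [B, F, D, E, C, G, H, A]
After 3 (rotate_left(3, 7, k=3)): [B, F, D, H, A, E, C, G]
After 4 (rotate_left(4, 6, k=2)): [B, F, D, H, C, A, E, G]
After 5 (reverse(6, 7)): [B, F, D, H, C, A, G, E]
After 6 (swap(5, 2)): [B, F, A, H, C, D, G, E]
After 7 (swap(0, 6)): [G, F, A, H, C, D, B, E]
After 8 (reverse(5, 7)): [G, F, A, H, C, E, B, D]
After 9 (swap(6, 4)): [G, F, A, H, B, E, C, D]
After 10 (rotate_left(2, 7, k=4)): [G, F, C, D, A, H, B, E]
After 11 (rotate_left(5, 7, k=1)): [G, F, C, D, A, B, E, H]
After 12 (reverse(4, 7)): [G, F, C, D, H, E, B, A]

Answer: [G, F, C, D, H, E, B, A]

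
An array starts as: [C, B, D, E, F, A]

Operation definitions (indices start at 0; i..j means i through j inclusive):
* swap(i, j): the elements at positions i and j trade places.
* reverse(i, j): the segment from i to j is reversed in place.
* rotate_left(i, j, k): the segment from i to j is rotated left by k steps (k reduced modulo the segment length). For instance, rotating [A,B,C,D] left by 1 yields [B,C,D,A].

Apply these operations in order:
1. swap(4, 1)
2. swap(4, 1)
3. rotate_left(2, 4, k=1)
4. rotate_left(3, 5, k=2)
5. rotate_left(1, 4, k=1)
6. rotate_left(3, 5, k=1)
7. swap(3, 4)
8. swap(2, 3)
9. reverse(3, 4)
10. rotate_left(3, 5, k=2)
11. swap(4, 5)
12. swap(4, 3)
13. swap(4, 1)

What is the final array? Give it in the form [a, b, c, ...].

After 1 (swap(4, 1)): [C, F, D, E, B, A]
After 2 (swap(4, 1)): [C, B, D, E, F, A]
After 3 (rotate_left(2, 4, k=1)): [C, B, E, F, D, A]
After 4 (rotate_left(3, 5, k=2)): [C, B, E, A, F, D]
After 5 (rotate_left(1, 4, k=1)): [C, E, A, F, B, D]
After 6 (rotate_left(3, 5, k=1)): [C, E, A, B, D, F]
After 7 (swap(3, 4)): [C, E, A, D, B, F]
After 8 (swap(2, 3)): [C, E, D, A, B, F]
After 9 (reverse(3, 4)): [C, E, D, B, A, F]
After 10 (rotate_left(3, 5, k=2)): [C, E, D, F, B, A]
After 11 (swap(4, 5)): [C, E, D, F, A, B]
After 12 (swap(4, 3)): [C, E, D, A, F, B]
After 13 (swap(4, 1)): [C, F, D, A, E, B]

Answer: [C, F, D, A, E, B]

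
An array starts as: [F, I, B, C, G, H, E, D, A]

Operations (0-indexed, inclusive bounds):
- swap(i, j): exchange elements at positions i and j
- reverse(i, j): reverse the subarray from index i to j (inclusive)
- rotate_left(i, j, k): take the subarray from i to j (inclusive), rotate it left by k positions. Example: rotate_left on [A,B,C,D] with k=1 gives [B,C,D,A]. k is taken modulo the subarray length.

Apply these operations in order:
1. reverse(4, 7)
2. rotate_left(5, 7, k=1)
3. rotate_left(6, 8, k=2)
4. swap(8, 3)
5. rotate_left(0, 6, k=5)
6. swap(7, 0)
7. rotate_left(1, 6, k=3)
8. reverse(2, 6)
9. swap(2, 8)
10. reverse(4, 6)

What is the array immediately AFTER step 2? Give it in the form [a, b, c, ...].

After 1 (reverse(4, 7)): [F, I, B, C, D, E, H, G, A]
After 2 (rotate_left(5, 7, k=1)): [F, I, B, C, D, H, G, E, A]

Answer: [F, I, B, C, D, H, G, E, A]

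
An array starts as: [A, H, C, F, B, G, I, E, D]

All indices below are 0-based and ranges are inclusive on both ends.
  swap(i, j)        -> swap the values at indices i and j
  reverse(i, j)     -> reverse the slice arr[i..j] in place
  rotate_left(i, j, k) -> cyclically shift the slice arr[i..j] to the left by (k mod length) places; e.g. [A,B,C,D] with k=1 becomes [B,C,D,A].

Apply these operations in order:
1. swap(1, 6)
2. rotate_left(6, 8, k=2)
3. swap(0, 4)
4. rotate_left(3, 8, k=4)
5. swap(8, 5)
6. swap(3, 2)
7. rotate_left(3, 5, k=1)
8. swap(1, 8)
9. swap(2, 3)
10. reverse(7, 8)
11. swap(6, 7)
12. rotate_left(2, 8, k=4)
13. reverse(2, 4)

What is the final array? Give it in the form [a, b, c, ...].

After 1 (swap(1, 6)): [A, I, C, F, B, G, H, E, D]
After 2 (rotate_left(6, 8, k=2)): [A, I, C, F, B, G, D, H, E]
After 3 (swap(0, 4)): [B, I, C, F, A, G, D, H, E]
After 4 (rotate_left(3, 8, k=4)): [B, I, C, H, E, F, A, G, D]
After 5 (swap(8, 5)): [B, I, C, H, E, D, A, G, F]
After 6 (swap(3, 2)): [B, I, H, C, E, D, A, G, F]
After 7 (rotate_left(3, 5, k=1)): [B, I, H, E, D, C, A, G, F]
After 8 (swap(1, 8)): [B, F, H, E, D, C, A, G, I]
After 9 (swap(2, 3)): [B, F, E, H, D, C, A, G, I]
After 10 (reverse(7, 8)): [B, F, E, H, D, C, A, I, G]
After 11 (swap(6, 7)): [B, F, E, H, D, C, I, A, G]
After 12 (rotate_left(2, 8, k=4)): [B, F, I, A, G, E, H, D, C]
After 13 (reverse(2, 4)): [B, F, G, A, I, E, H, D, C]

Answer: [B, F, G, A, I, E, H, D, C]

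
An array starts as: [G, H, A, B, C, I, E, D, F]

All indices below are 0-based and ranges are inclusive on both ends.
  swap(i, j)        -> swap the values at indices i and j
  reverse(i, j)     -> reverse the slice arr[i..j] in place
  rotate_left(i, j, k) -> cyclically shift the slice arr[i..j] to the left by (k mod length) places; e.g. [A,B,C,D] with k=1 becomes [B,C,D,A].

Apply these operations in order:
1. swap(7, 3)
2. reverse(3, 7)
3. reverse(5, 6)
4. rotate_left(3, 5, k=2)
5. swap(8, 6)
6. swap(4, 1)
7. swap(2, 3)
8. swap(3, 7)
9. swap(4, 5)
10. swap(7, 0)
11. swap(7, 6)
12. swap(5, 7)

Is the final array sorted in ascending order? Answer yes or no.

Answer: yes

Derivation:
After 1 (swap(7, 3)): [G, H, A, D, C, I, E, B, F]
After 2 (reverse(3, 7)): [G, H, A, B, E, I, C, D, F]
After 3 (reverse(5, 6)): [G, H, A, B, E, C, I, D, F]
After 4 (rotate_left(3, 5, k=2)): [G, H, A, C, B, E, I, D, F]
After 5 (swap(8, 6)): [G, H, A, C, B, E, F, D, I]
After 6 (swap(4, 1)): [G, B, A, C, H, E, F, D, I]
After 7 (swap(2, 3)): [G, B, C, A, H, E, F, D, I]
After 8 (swap(3, 7)): [G, B, C, D, H, E, F, A, I]
After 9 (swap(4, 5)): [G, B, C, D, E, H, F, A, I]
After 10 (swap(7, 0)): [A, B, C, D, E, H, F, G, I]
After 11 (swap(7, 6)): [A, B, C, D, E, H, G, F, I]
After 12 (swap(5, 7)): [A, B, C, D, E, F, G, H, I]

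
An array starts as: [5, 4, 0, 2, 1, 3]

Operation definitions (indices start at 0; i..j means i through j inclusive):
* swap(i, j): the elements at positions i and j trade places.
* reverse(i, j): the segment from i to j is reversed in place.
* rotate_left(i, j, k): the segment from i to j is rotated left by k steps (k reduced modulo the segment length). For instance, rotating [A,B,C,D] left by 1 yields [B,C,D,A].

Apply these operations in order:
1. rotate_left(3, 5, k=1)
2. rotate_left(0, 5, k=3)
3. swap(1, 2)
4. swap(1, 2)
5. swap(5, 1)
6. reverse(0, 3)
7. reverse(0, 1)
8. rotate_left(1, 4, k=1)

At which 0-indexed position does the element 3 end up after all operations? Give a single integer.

Answer: 5

Derivation:
After 1 (rotate_left(3, 5, k=1)): [5, 4, 0, 1, 3, 2]
After 2 (rotate_left(0, 5, k=3)): [1, 3, 2, 5, 4, 0]
After 3 (swap(1, 2)): [1, 2, 3, 5, 4, 0]
After 4 (swap(1, 2)): [1, 3, 2, 5, 4, 0]
After 5 (swap(5, 1)): [1, 0, 2, 5, 4, 3]
After 6 (reverse(0, 3)): [5, 2, 0, 1, 4, 3]
After 7 (reverse(0, 1)): [2, 5, 0, 1, 4, 3]
After 8 (rotate_left(1, 4, k=1)): [2, 0, 1, 4, 5, 3]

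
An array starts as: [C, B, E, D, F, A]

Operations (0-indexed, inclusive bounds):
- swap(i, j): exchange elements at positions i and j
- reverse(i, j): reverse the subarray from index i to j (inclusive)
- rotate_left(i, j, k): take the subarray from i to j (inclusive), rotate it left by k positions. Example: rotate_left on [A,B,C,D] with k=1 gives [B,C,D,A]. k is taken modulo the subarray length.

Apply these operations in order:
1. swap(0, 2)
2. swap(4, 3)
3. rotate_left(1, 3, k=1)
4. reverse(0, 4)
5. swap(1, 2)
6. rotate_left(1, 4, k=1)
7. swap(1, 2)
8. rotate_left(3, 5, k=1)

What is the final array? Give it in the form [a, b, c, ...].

After 1 (swap(0, 2)): [E, B, C, D, F, A]
After 2 (swap(4, 3)): [E, B, C, F, D, A]
After 3 (rotate_left(1, 3, k=1)): [E, C, F, B, D, A]
After 4 (reverse(0, 4)): [D, B, F, C, E, A]
After 5 (swap(1, 2)): [D, F, B, C, E, A]
After 6 (rotate_left(1, 4, k=1)): [D, B, C, E, F, A]
After 7 (swap(1, 2)): [D, C, B, E, F, A]
After 8 (rotate_left(3, 5, k=1)): [D, C, B, F, A, E]

Answer: [D, C, B, F, A, E]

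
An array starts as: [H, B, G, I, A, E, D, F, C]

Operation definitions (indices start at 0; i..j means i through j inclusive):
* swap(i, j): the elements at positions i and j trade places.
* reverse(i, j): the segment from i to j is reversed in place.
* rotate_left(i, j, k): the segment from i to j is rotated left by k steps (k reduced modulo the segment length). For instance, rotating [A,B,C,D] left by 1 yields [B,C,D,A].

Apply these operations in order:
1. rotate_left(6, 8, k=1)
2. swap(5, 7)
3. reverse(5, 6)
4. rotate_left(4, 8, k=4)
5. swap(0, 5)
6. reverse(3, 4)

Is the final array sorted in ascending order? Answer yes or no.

After 1 (rotate_left(6, 8, k=1)): [H, B, G, I, A, E, F, C, D]
After 2 (swap(5, 7)): [H, B, G, I, A, C, F, E, D]
After 3 (reverse(5, 6)): [H, B, G, I, A, F, C, E, D]
After 4 (rotate_left(4, 8, k=4)): [H, B, G, I, D, A, F, C, E]
After 5 (swap(0, 5)): [A, B, G, I, D, H, F, C, E]
After 6 (reverse(3, 4)): [A, B, G, D, I, H, F, C, E]

Answer: no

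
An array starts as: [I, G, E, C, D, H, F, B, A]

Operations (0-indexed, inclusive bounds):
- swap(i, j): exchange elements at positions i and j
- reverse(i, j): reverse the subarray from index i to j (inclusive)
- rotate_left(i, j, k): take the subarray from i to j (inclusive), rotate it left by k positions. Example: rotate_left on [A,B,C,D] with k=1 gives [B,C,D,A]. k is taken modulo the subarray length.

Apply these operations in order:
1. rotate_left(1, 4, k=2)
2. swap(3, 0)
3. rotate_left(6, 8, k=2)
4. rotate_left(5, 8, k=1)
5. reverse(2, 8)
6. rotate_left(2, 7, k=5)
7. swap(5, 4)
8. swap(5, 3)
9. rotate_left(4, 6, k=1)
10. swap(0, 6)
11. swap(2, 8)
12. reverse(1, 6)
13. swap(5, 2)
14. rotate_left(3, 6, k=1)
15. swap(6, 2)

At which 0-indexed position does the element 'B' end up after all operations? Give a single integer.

After 1 (rotate_left(1, 4, k=2)): [I, C, D, G, E, H, F, B, A]
After 2 (swap(3, 0)): [G, C, D, I, E, H, F, B, A]
After 3 (rotate_left(6, 8, k=2)): [G, C, D, I, E, H, A, F, B]
After 4 (rotate_left(5, 8, k=1)): [G, C, D, I, E, A, F, B, H]
After 5 (reverse(2, 8)): [G, C, H, B, F, A, E, I, D]
After 6 (rotate_left(2, 7, k=5)): [G, C, I, H, B, F, A, E, D]
After 7 (swap(5, 4)): [G, C, I, H, F, B, A, E, D]
After 8 (swap(5, 3)): [G, C, I, B, F, H, A, E, D]
After 9 (rotate_left(4, 6, k=1)): [G, C, I, B, H, A, F, E, D]
After 10 (swap(0, 6)): [F, C, I, B, H, A, G, E, D]
After 11 (swap(2, 8)): [F, C, D, B, H, A, G, E, I]
After 12 (reverse(1, 6)): [F, G, A, H, B, D, C, E, I]
After 13 (swap(5, 2)): [F, G, D, H, B, A, C, E, I]
After 14 (rotate_left(3, 6, k=1)): [F, G, D, B, A, C, H, E, I]
After 15 (swap(6, 2)): [F, G, H, B, A, C, D, E, I]

Answer: 3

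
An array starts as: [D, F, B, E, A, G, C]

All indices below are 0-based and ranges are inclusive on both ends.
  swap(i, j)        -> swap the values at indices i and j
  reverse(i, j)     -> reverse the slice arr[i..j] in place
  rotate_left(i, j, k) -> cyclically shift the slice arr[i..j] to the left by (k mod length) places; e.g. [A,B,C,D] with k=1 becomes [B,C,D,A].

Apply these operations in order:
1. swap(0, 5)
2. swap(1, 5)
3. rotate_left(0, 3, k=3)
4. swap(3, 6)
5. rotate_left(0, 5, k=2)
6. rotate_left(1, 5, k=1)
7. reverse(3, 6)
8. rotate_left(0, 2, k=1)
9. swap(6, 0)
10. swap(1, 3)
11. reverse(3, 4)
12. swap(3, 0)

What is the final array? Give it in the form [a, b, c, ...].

Answer: [C, B, D, E, F, G, A]

Derivation:
After 1 (swap(0, 5)): [G, F, B, E, A, D, C]
After 2 (swap(1, 5)): [G, D, B, E, A, F, C]
After 3 (rotate_left(0, 3, k=3)): [E, G, D, B, A, F, C]
After 4 (swap(3, 6)): [E, G, D, C, A, F, B]
After 5 (rotate_left(0, 5, k=2)): [D, C, A, F, E, G, B]
After 6 (rotate_left(1, 5, k=1)): [D, A, F, E, G, C, B]
After 7 (reverse(3, 6)): [D, A, F, B, C, G, E]
After 8 (rotate_left(0, 2, k=1)): [A, F, D, B, C, G, E]
After 9 (swap(6, 0)): [E, F, D, B, C, G, A]
After 10 (swap(1, 3)): [E, B, D, F, C, G, A]
After 11 (reverse(3, 4)): [E, B, D, C, F, G, A]
After 12 (swap(3, 0)): [C, B, D, E, F, G, A]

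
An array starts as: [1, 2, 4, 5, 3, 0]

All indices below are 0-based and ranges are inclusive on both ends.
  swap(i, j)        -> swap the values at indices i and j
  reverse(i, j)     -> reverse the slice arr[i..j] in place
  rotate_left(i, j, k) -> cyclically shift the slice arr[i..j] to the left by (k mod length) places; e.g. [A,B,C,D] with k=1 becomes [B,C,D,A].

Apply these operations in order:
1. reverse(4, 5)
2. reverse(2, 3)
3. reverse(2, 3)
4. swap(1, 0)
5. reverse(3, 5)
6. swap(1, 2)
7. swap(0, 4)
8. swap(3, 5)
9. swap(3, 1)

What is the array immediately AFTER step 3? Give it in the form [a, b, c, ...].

After 1 (reverse(4, 5)): [1, 2, 4, 5, 0, 3]
After 2 (reverse(2, 3)): [1, 2, 5, 4, 0, 3]
After 3 (reverse(2, 3)): [1, 2, 4, 5, 0, 3]

Answer: [1, 2, 4, 5, 0, 3]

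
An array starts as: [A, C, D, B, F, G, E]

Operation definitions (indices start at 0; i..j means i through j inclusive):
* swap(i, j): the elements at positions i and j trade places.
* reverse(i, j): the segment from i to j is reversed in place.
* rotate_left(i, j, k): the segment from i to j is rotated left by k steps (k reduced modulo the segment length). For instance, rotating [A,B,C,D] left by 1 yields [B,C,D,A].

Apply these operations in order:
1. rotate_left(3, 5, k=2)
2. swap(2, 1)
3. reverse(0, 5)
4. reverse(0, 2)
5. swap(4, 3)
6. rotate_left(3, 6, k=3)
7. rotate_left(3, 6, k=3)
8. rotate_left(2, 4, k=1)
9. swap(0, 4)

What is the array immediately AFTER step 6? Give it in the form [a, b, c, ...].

After 1 (rotate_left(3, 5, k=2)): [A, C, D, G, B, F, E]
After 2 (swap(2, 1)): [A, D, C, G, B, F, E]
After 3 (reverse(0, 5)): [F, B, G, C, D, A, E]
After 4 (reverse(0, 2)): [G, B, F, C, D, A, E]
After 5 (swap(4, 3)): [G, B, F, D, C, A, E]
After 6 (rotate_left(3, 6, k=3)): [G, B, F, E, D, C, A]

Answer: [G, B, F, E, D, C, A]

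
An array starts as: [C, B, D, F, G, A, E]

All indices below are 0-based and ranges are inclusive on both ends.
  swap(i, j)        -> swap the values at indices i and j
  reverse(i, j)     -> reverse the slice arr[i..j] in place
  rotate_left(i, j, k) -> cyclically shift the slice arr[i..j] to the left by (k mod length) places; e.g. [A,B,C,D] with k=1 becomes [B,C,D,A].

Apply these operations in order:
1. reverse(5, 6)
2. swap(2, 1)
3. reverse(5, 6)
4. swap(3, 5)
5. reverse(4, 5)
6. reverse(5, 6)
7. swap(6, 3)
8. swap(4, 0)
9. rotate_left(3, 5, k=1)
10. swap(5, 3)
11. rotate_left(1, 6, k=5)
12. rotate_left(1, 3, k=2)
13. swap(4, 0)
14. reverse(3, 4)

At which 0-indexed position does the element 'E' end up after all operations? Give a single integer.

After 1 (reverse(5, 6)): [C, B, D, F, G, E, A]
After 2 (swap(2, 1)): [C, D, B, F, G, E, A]
After 3 (reverse(5, 6)): [C, D, B, F, G, A, E]
After 4 (swap(3, 5)): [C, D, B, A, G, F, E]
After 5 (reverse(4, 5)): [C, D, B, A, F, G, E]
After 6 (reverse(5, 6)): [C, D, B, A, F, E, G]
After 7 (swap(6, 3)): [C, D, B, G, F, E, A]
After 8 (swap(4, 0)): [F, D, B, G, C, E, A]
After 9 (rotate_left(3, 5, k=1)): [F, D, B, C, E, G, A]
After 10 (swap(5, 3)): [F, D, B, G, E, C, A]
After 11 (rotate_left(1, 6, k=5)): [F, A, D, B, G, E, C]
After 12 (rotate_left(1, 3, k=2)): [F, B, A, D, G, E, C]
After 13 (swap(4, 0)): [G, B, A, D, F, E, C]
After 14 (reverse(3, 4)): [G, B, A, F, D, E, C]

Answer: 5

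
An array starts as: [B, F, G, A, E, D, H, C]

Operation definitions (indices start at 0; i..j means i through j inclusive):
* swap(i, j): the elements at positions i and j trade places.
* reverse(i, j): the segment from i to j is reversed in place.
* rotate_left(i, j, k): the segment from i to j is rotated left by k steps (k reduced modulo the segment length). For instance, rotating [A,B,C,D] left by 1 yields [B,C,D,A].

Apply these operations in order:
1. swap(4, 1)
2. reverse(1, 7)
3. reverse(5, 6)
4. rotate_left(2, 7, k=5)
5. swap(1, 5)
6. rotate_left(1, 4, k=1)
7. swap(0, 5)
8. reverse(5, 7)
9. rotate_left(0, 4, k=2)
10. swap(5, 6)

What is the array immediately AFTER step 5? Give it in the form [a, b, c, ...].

After 1 (swap(4, 1)): [B, E, G, A, F, D, H, C]
After 2 (reverse(1, 7)): [B, C, H, D, F, A, G, E]
After 3 (reverse(5, 6)): [B, C, H, D, F, G, A, E]
After 4 (rotate_left(2, 7, k=5)): [B, C, E, H, D, F, G, A]
After 5 (swap(1, 5)): [B, F, E, H, D, C, G, A]

Answer: [B, F, E, H, D, C, G, A]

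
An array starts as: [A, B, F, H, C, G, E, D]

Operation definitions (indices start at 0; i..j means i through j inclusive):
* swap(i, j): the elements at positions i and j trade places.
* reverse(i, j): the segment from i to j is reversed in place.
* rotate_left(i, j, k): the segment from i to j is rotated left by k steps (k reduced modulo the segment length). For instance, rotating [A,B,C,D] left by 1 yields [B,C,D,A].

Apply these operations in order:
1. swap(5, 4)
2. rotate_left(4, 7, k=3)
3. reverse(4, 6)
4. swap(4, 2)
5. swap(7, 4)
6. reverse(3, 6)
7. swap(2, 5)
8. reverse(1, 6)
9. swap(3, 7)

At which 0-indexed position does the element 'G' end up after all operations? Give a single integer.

After 1 (swap(5, 4)): [A, B, F, H, G, C, E, D]
After 2 (rotate_left(4, 7, k=3)): [A, B, F, H, D, G, C, E]
After 3 (reverse(4, 6)): [A, B, F, H, C, G, D, E]
After 4 (swap(4, 2)): [A, B, C, H, F, G, D, E]
After 5 (swap(7, 4)): [A, B, C, H, E, G, D, F]
After 6 (reverse(3, 6)): [A, B, C, D, G, E, H, F]
After 7 (swap(2, 5)): [A, B, E, D, G, C, H, F]
After 8 (reverse(1, 6)): [A, H, C, G, D, E, B, F]
After 9 (swap(3, 7)): [A, H, C, F, D, E, B, G]

Answer: 7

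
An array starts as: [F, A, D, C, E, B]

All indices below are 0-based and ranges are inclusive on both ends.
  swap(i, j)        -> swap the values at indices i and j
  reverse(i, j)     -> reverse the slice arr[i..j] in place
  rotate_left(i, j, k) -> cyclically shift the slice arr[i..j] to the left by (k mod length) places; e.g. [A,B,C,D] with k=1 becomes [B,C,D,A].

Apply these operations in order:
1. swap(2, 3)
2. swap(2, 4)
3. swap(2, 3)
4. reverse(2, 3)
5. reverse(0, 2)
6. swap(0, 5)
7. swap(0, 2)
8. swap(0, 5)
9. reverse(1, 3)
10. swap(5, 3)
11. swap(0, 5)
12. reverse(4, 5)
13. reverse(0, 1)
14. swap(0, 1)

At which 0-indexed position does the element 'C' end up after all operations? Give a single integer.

After 1 (swap(2, 3)): [F, A, C, D, E, B]
After 2 (swap(2, 4)): [F, A, E, D, C, B]
After 3 (swap(2, 3)): [F, A, D, E, C, B]
After 4 (reverse(2, 3)): [F, A, E, D, C, B]
After 5 (reverse(0, 2)): [E, A, F, D, C, B]
After 6 (swap(0, 5)): [B, A, F, D, C, E]
After 7 (swap(0, 2)): [F, A, B, D, C, E]
After 8 (swap(0, 5)): [E, A, B, D, C, F]
After 9 (reverse(1, 3)): [E, D, B, A, C, F]
After 10 (swap(5, 3)): [E, D, B, F, C, A]
After 11 (swap(0, 5)): [A, D, B, F, C, E]
After 12 (reverse(4, 5)): [A, D, B, F, E, C]
After 13 (reverse(0, 1)): [D, A, B, F, E, C]
After 14 (swap(0, 1)): [A, D, B, F, E, C]

Answer: 5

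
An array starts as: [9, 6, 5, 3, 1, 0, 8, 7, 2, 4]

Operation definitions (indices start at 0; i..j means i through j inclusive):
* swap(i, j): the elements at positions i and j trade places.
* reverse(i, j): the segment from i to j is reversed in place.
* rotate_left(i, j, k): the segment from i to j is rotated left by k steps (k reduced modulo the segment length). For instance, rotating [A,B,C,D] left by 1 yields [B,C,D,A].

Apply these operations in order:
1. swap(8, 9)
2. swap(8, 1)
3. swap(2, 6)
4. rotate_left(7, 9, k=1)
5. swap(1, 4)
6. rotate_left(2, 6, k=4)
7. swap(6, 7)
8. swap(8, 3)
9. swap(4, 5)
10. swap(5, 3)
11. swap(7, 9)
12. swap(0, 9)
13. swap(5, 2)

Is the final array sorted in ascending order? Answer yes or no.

After 1 (swap(8, 9)): [9, 6, 5, 3, 1, 0, 8, 7, 4, 2]
After 2 (swap(8, 1)): [9, 4, 5, 3, 1, 0, 8, 7, 6, 2]
After 3 (swap(2, 6)): [9, 4, 8, 3, 1, 0, 5, 7, 6, 2]
After 4 (rotate_left(7, 9, k=1)): [9, 4, 8, 3, 1, 0, 5, 6, 2, 7]
After 5 (swap(1, 4)): [9, 1, 8, 3, 4, 0, 5, 6, 2, 7]
After 6 (rotate_left(2, 6, k=4)): [9, 1, 5, 8, 3, 4, 0, 6, 2, 7]
After 7 (swap(6, 7)): [9, 1, 5, 8, 3, 4, 6, 0, 2, 7]
After 8 (swap(8, 3)): [9, 1, 5, 2, 3, 4, 6, 0, 8, 7]
After 9 (swap(4, 5)): [9, 1, 5, 2, 4, 3, 6, 0, 8, 7]
After 10 (swap(5, 3)): [9, 1, 5, 3, 4, 2, 6, 0, 8, 7]
After 11 (swap(7, 9)): [9, 1, 5, 3, 4, 2, 6, 7, 8, 0]
After 12 (swap(0, 9)): [0, 1, 5, 3, 4, 2, 6, 7, 8, 9]
After 13 (swap(5, 2)): [0, 1, 2, 3, 4, 5, 6, 7, 8, 9]

Answer: yes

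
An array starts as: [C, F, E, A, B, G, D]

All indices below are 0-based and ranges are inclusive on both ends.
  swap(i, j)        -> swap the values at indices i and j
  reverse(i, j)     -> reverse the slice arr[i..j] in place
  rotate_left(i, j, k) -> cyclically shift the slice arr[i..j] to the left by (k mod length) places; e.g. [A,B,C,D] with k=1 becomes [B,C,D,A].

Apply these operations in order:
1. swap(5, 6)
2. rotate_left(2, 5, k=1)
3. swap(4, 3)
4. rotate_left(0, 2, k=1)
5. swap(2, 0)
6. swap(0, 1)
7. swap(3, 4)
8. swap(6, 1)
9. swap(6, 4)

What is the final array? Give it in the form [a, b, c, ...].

Answer: [A, G, F, B, C, E, D]

Derivation:
After 1 (swap(5, 6)): [C, F, E, A, B, D, G]
After 2 (rotate_left(2, 5, k=1)): [C, F, A, B, D, E, G]
After 3 (swap(4, 3)): [C, F, A, D, B, E, G]
After 4 (rotate_left(0, 2, k=1)): [F, A, C, D, B, E, G]
After 5 (swap(2, 0)): [C, A, F, D, B, E, G]
After 6 (swap(0, 1)): [A, C, F, D, B, E, G]
After 7 (swap(3, 4)): [A, C, F, B, D, E, G]
After 8 (swap(6, 1)): [A, G, F, B, D, E, C]
After 9 (swap(6, 4)): [A, G, F, B, C, E, D]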